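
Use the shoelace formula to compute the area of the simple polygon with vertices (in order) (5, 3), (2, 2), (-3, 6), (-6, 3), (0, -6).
Area = 115/2

Shoelace formula: Area = (1/2) |Σ_i (x_i · y_{i+1} − x_{i+1} · y_i)| (indices mod n). Compute each cross term:
  (5)(2) − (2)(3) = 4
  (2)(6) − (-3)(2) = 18
  (-3)(3) − (-6)(6) = 27
  (-6)(-6) − (0)(3) = 36
  (0)(3) − (5)(-6) = 30
Sum = 115, so (signed) Area = 115/2 = 115/2, |Area| = 115/2.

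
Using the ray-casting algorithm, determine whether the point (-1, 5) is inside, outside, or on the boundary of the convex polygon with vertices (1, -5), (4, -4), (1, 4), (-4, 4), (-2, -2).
The point (-1, 5) lies strictly outside the polygon

Cast a horizontal ray to the right from the query point and count how many polygon edges it crosses (each edge strictly once or zero times, handled with the usual half-open convention). 
Parity of crossings → even ⇒ outside.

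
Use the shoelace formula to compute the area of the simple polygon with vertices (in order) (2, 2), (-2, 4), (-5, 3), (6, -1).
Area = 27/2

Shoelace formula: Area = (1/2) |Σ_i (x_i · y_{i+1} − x_{i+1} · y_i)| (indices mod n). Compute each cross term:
  (2)(4) − (-2)(2) = 12
  (-2)(3) − (-5)(4) = 14
  (-5)(-1) − (6)(3) = -13
  (6)(2) − (2)(-1) = 14
Sum = 27, so (signed) Area = 27/2 = 27/2, |Area| = 27/2.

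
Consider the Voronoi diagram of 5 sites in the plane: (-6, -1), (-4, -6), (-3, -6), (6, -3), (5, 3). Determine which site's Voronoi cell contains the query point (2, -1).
Nearest site = (6, -3)

The Voronoi cell of site s contains exactly those query points closer to s than to any other site. Compute squared distances from q = (2, -1) to each site:
  (6 − 2)² + (-3 − -1)² = 20
  (5 − 2)² + (3 − -1)² = 25
  (-3 − 2)² + (-6 − -1)² = 50
  (-4 − 2)² + (-6 − -1)² = 61
  (-6 − 2)² + (-1 − -1)² = 64
Minimum is attained by (6, -3), so q lies in its Voronoi cell.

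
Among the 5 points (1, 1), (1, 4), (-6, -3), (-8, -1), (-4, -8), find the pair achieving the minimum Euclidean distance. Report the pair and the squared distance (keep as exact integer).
Pair = ((-6, -3), (-8, -1)); squared distance = 8

Compute all C(5, 2) = 10 pairwise squared distances (x_i − x_j)² + (y_i − y_j)². The minimum is 8, attained by the pair ((-6, -3), (-8, -1)).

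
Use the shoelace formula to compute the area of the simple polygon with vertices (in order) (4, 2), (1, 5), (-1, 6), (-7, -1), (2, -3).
Area = 111/2

Shoelace formula: Area = (1/2) |Σ_i (x_i · y_{i+1} − x_{i+1} · y_i)| (indices mod n). Compute each cross term:
  (4)(5) − (1)(2) = 18
  (1)(6) − (-1)(5) = 11
  (-1)(-1) − (-7)(6) = 43
  (-7)(-3) − (2)(-1) = 23
  (2)(2) − (4)(-3) = 16
Sum = 111, so (signed) Area = 111/2 = 111/2, |Area| = 111/2.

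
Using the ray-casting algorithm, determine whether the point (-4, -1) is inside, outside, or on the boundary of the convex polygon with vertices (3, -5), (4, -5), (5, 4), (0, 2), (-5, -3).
The point (-4, -1) lies strictly outside the polygon

Cast a horizontal ray to the right from the query point and count how many polygon edges it crosses (each edge strictly once or zero times, handled with the usual half-open convention). 
Parity of crossings → even ⇒ outside.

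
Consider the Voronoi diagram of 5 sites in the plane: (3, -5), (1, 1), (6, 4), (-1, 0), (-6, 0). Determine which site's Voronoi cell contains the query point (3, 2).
Nearest site = (1, 1)

The Voronoi cell of site s contains exactly those query points closer to s than to any other site. Compute squared distances from q = (3, 2) to each site:
  (1 − 3)² + (1 − 2)² = 5
  (6 − 3)² + (4 − 2)² = 13
  (-1 − 3)² + (0 − 2)² = 20
  (3 − 3)² + (-5 − 2)² = 49
  (-6 − 3)² + (0 − 2)² = 85
Minimum is attained by (1, 1), so q lies in its Voronoi cell.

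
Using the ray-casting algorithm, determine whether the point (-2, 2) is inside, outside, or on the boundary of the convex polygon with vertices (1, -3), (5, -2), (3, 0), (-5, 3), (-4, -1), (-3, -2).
The point (-2, 2) lies strictly outside the polygon

Cast a horizontal ray to the right from the query point and count how many polygon edges it crosses (each edge strictly once or zero times, handled with the usual half-open convention). 
Parity of crossings → even ⇒ outside.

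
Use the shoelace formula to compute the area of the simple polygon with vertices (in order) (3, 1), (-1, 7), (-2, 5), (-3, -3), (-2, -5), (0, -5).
Area = 43

Shoelace formula: Area = (1/2) |Σ_i (x_i · y_{i+1} − x_{i+1} · y_i)| (indices mod n). Compute each cross term:
  (3)(7) − (-1)(1) = 22
  (-1)(5) − (-2)(7) = 9
  (-2)(-3) − (-3)(5) = 21
  (-3)(-5) − (-2)(-3) = 9
  (-2)(-5) − (0)(-5) = 10
  (0)(1) − (3)(-5) = 15
Sum = 86, so (signed) Area = 86/2 = 43, |Area| = 43.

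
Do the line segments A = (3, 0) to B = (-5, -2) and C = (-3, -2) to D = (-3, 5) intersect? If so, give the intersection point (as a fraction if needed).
Yes; intersection at (-3, -3/2) (t = 3/4 on AB, s = 1/14 on CD)

Parametrize AB as A + t(B − A) = (3 + -8 t, 0 + -2 t) and CD as C + s(D − C) = (-3 + 0 s, -2 + 7 s). Solve the linear system for (t, s). Determinant = 56 ≠ 0, so a unique intersection of the containing lines exists. Solution: t = 3/4, s = 1/14 — both in [0, 1], so the segments cross. Intersection point: (-3, -3/2).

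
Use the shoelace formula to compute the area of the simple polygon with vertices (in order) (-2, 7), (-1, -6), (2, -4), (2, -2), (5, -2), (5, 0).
Area = 45

Shoelace formula: Area = (1/2) |Σ_i (x_i · y_{i+1} − x_{i+1} · y_i)| (indices mod n). Compute each cross term:
  (-2)(-6) − (-1)(7) = 19
  (-1)(-4) − (2)(-6) = 16
  (2)(-2) − (2)(-4) = 4
  (2)(-2) − (5)(-2) = 6
  (5)(0) − (5)(-2) = 10
  (5)(7) − (-2)(0) = 35
Sum = 90, so (signed) Area = 90/2 = 45, |Area| = 45.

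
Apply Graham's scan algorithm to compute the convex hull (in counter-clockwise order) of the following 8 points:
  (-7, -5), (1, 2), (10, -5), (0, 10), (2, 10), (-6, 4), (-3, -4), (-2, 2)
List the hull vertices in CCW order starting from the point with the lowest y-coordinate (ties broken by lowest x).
Hull (CCW) = [(-7, -5), (10, -5), (2, 10), (0, 10), (-6, 4)]

Graham scan procedure:
  1. Find the pivot p₀ = point with lowest y (tie → lowest x): (-7, -5).
  2. Sort the remaining points by polar angle around p₀.
  3. Walk through sorted points, maintaining a stack; pop the top while the last three entries make a non-left turn (cross product ≤ 0).
  4. Final stack is the convex hull in CCW order: (-7, -5), (10, -5), (2, 10), (0, 10), (-6, 4).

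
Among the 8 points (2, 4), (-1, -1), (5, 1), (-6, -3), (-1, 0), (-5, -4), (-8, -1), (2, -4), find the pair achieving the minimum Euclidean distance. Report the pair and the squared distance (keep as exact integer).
Pair = ((-1, -1), (-1, 0)); squared distance = 1

Compute all C(8, 2) = 28 pairwise squared distances (x_i − x_j)² + (y_i − y_j)². The minimum is 1, attained by the pair ((-1, -1), (-1, 0)).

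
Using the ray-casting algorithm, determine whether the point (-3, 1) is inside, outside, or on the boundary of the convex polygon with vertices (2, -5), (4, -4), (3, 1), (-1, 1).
The point (-3, 1) lies strictly outside the polygon

Cast a horizontal ray to the right from the query point and count how many polygon edges it crosses (each edge strictly once or zero times, handled with the usual half-open convention). 
Parity of crossings → even ⇒ outside.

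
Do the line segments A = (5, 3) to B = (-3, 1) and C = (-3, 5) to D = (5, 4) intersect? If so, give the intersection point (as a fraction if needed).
No (intersection of containing lines falls outside at least one segment)

Parametrize and solve: t = -1/3, s = 4/3. At least one of these is outside [0, 1], so the segments do not intersect.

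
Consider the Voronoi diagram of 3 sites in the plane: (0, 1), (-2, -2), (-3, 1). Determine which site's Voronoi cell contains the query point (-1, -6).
Nearest site = (-2, -2)

The Voronoi cell of site s contains exactly those query points closer to s than to any other site. Compute squared distances from q = (-1, -6) to each site:
  (-2 − -1)² + (-2 − -6)² = 17
  (0 − -1)² + (1 − -6)² = 50
  (-3 − -1)² + (1 − -6)² = 53
Minimum is attained by (-2, -2), so q lies in its Voronoi cell.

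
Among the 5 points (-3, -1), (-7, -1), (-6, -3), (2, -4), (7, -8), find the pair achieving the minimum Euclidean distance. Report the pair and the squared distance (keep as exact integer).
Pair = ((-7, -1), (-6, -3)); squared distance = 5

Compute all C(5, 2) = 10 pairwise squared distances (x_i − x_j)² + (y_i − y_j)². The minimum is 5, attained by the pair ((-7, -1), (-6, -3)).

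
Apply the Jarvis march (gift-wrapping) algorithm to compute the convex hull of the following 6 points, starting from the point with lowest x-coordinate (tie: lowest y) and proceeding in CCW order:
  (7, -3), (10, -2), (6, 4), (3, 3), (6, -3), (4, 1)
Hull (CCW) = [(3, 3), (6, -3), (7, -3), (10, -2), (6, 4)]

Jarvis march: at each step, from the current hull vertex p, select the next vertex q as the point such that every other point lies strictly to the left of (or on) the directed line p → q. (Equivalently: for every other point r, the cross product (q − p) × (r − p) ≥ 0.)
Starting point (lowest x, tie lowest y): (3, 3). Wrap until returning to start. Resulting hull: (3, 3), (6, -3), (7, -3), (10, -2), (6, 4).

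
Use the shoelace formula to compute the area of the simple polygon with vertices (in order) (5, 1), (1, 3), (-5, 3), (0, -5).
Area = 41

Shoelace formula: Area = (1/2) |Σ_i (x_i · y_{i+1} − x_{i+1} · y_i)| (indices mod n). Compute each cross term:
  (5)(3) − (1)(1) = 14
  (1)(3) − (-5)(3) = 18
  (-5)(-5) − (0)(3) = 25
  (0)(1) − (5)(-5) = 25
Sum = 82, so (signed) Area = 82/2 = 41, |Area| = 41.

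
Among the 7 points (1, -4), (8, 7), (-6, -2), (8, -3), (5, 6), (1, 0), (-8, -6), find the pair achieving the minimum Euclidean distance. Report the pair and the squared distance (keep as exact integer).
Pair = ((8, 7), (5, 6)); squared distance = 10

Compute all C(7, 2) = 21 pairwise squared distances (x_i − x_j)² + (y_i − y_j)². The minimum is 10, attained by the pair ((8, 7), (5, 6)).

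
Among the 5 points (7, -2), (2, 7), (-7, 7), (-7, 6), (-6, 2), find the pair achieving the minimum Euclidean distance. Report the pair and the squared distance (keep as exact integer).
Pair = ((-7, 7), (-7, 6)); squared distance = 1

Compute all C(5, 2) = 10 pairwise squared distances (x_i − x_j)² + (y_i − y_j)². The minimum is 1, attained by the pair ((-7, 7), (-7, 6)).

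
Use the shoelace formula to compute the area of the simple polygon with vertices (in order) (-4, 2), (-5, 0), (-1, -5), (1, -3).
Area = 33/2

Shoelace formula: Area = (1/2) |Σ_i (x_i · y_{i+1} − x_{i+1} · y_i)| (indices mod n). Compute each cross term:
  (-4)(0) − (-5)(2) = 10
  (-5)(-5) − (-1)(0) = 25
  (-1)(-3) − (1)(-5) = 8
  (1)(2) − (-4)(-3) = -10
Sum = 33, so (signed) Area = 33/2 = 33/2, |Area| = 33/2.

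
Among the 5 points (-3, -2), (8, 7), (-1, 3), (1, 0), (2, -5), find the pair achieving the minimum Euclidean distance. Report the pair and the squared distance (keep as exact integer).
Pair = ((-1, 3), (1, 0)); squared distance = 13

Compute all C(5, 2) = 10 pairwise squared distances (x_i − x_j)² + (y_i − y_j)². The minimum is 13, attained by the pair ((-1, 3), (1, 0)).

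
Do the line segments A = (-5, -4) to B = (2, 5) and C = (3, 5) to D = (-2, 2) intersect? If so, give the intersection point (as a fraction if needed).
Yes; intersection at (9/8, 31/8) (t = 7/8 on AB, s = 3/8 on CD)

Parametrize AB as A + t(B − A) = (-5 + 7 t, -4 + 9 t) and CD as C + s(D − C) = (3 + -5 s, 5 + -3 s). Solve the linear system for (t, s). Determinant = -24 ≠ 0, so a unique intersection of the containing lines exists. Solution: t = 7/8, s = 3/8 — both in [0, 1], so the segments cross. Intersection point: (9/8, 31/8).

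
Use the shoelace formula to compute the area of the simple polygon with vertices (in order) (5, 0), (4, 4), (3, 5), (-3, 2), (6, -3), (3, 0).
Area = 55/2

Shoelace formula: Area = (1/2) |Σ_i (x_i · y_{i+1} − x_{i+1} · y_i)| (indices mod n). Compute each cross term:
  (5)(4) − (4)(0) = 20
  (4)(5) − (3)(4) = 8
  (3)(2) − (-3)(5) = 21
  (-3)(-3) − (6)(2) = -3
  (6)(0) − (3)(-3) = 9
  (3)(0) − (5)(0) = 0
Sum = 55, so (signed) Area = 55/2 = 55/2, |Area| = 55/2.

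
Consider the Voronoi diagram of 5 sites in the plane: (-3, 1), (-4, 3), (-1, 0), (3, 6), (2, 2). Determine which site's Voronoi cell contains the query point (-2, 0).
Nearest site = (-1, 0)

The Voronoi cell of site s contains exactly those query points closer to s than to any other site. Compute squared distances from q = (-2, 0) to each site:
  (-1 − -2)² + (0 − 0)² = 1
  (-3 − -2)² + (1 − 0)² = 2
  (-4 − -2)² + (3 − 0)² = 13
  (2 − -2)² + (2 − 0)² = 20
  (3 − -2)² + (6 − 0)² = 61
Minimum is attained by (-1, 0), so q lies in its Voronoi cell.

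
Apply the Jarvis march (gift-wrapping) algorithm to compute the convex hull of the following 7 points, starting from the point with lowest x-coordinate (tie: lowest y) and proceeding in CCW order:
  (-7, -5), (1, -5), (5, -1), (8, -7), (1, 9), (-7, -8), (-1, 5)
Hull (CCW) = [(-7, -8), (8, -7), (1, 9), (-7, -5)]

Jarvis march: at each step, from the current hull vertex p, select the next vertex q as the point such that every other point lies strictly to the left of (or on) the directed line p → q. (Equivalently: for every other point r, the cross product (q − p) × (r − p) ≥ 0.)
Starting point (lowest x, tie lowest y): (-7, -8). Wrap until returning to start. Resulting hull: (-7, -8), (8, -7), (1, 9), (-7, -5).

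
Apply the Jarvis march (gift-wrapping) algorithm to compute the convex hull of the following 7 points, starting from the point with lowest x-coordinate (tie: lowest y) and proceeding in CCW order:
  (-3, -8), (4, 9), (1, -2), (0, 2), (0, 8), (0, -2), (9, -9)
Hull (CCW) = [(-3, -8), (9, -9), (4, 9), (0, 8)]

Jarvis march: at each step, from the current hull vertex p, select the next vertex q as the point such that every other point lies strictly to the left of (or on) the directed line p → q. (Equivalently: for every other point r, the cross product (q − p) × (r − p) ≥ 0.)
Starting point (lowest x, tie lowest y): (-3, -8). Wrap until returning to start. Resulting hull: (-3, -8), (9, -9), (4, 9), (0, 8).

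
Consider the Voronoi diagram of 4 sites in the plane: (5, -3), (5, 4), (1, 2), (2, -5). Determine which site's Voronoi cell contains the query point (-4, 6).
Nearest site = (1, 2)

The Voronoi cell of site s contains exactly those query points closer to s than to any other site. Compute squared distances from q = (-4, 6) to each site:
  (1 − -4)² + (2 − 6)² = 41
  (5 − -4)² + (4 − 6)² = 85
  (2 − -4)² + (-5 − 6)² = 157
  (5 − -4)² + (-3 − 6)² = 162
Minimum is attained by (1, 2), so q lies in its Voronoi cell.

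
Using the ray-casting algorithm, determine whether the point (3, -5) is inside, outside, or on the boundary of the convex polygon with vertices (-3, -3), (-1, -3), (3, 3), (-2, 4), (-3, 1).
The point (3, -5) lies strictly outside the polygon

Cast a horizontal ray to the right from the query point and count how many polygon edges it crosses (each edge strictly once or zero times, handled with the usual half-open convention). 
Parity of crossings → even ⇒ outside.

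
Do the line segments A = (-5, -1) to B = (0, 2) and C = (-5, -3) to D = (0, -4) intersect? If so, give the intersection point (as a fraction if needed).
No (intersection of containing lines falls outside at least one segment)

Parametrize and solve: t = -1/2, s = -1/2. At least one of these is outside [0, 1], so the segments do not intersect.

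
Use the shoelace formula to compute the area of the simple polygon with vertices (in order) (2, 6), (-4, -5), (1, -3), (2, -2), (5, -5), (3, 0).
Area = 34

Shoelace formula: Area = (1/2) |Σ_i (x_i · y_{i+1} − x_{i+1} · y_i)| (indices mod n). Compute each cross term:
  (2)(-5) − (-4)(6) = 14
  (-4)(-3) − (1)(-5) = 17
  (1)(-2) − (2)(-3) = 4
  (2)(-5) − (5)(-2) = 0
  (5)(0) − (3)(-5) = 15
  (3)(6) − (2)(0) = 18
Sum = 68, so (signed) Area = 68/2 = 34, |Area| = 34.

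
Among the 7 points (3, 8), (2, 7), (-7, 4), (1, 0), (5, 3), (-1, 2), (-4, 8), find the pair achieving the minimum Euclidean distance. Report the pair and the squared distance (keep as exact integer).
Pair = ((3, 8), (2, 7)); squared distance = 2

Compute all C(7, 2) = 21 pairwise squared distances (x_i − x_j)² + (y_i − y_j)². The minimum is 2, attained by the pair ((3, 8), (2, 7)).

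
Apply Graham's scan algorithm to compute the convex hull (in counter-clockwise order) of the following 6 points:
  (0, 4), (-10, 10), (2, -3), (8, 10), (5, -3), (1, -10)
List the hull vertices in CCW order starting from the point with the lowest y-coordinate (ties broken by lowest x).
Hull (CCW) = [(1, -10), (5, -3), (8, 10), (-10, 10)]

Graham scan procedure:
  1. Find the pivot p₀ = point with lowest y (tie → lowest x): (1, -10).
  2. Sort the remaining points by polar angle around p₀.
  3. Walk through sorted points, maintaining a stack; pop the top while the last three entries make a non-left turn (cross product ≤ 0).
  4. Final stack is the convex hull in CCW order: (1, -10), (5, -3), (8, 10), (-10, 10).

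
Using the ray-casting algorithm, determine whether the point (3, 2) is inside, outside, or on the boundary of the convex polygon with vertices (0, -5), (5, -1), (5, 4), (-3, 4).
The point (3, 2) lies strictly inside the polygon

Cast a horizontal ray to the right from the query point and count how many polygon edges it crosses (each edge strictly once or zero times, handled with the usual half-open convention). 
Parity of crossings → odd ⇒ inside.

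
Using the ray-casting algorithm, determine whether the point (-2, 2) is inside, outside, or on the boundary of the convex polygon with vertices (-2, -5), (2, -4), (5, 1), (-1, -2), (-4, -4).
The point (-2, 2) lies strictly outside the polygon

Cast a horizontal ray to the right from the query point and count how many polygon edges it crosses (each edge strictly once or zero times, handled with the usual half-open convention). 
Parity of crossings → even ⇒ outside.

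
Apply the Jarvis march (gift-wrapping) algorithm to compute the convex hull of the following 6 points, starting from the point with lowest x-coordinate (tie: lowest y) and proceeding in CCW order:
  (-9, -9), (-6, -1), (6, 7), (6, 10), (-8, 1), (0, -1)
Hull (CCW) = [(-9, -9), (0, -1), (6, 7), (6, 10), (-8, 1)]

Jarvis march: at each step, from the current hull vertex p, select the next vertex q as the point such that every other point lies strictly to the left of (or on) the directed line p → q. (Equivalently: for every other point r, the cross product (q − p) × (r − p) ≥ 0.)
Starting point (lowest x, tie lowest y): (-9, -9). Wrap until returning to start. Resulting hull: (-9, -9), (0, -1), (6, 7), (6, 10), (-8, 1).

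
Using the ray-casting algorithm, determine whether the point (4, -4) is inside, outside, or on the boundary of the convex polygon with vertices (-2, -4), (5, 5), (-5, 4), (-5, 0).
The point (4, -4) lies strictly outside the polygon

Cast a horizontal ray to the right from the query point and count how many polygon edges it crosses (each edge strictly once or zero times, handled with the usual half-open convention). 
Parity of crossings → even ⇒ outside.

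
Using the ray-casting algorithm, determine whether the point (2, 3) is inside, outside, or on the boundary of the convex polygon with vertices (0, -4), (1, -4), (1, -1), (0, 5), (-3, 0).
The point (2, 3) lies strictly outside the polygon

Cast a horizontal ray to the right from the query point and count how many polygon edges it crosses (each edge strictly once or zero times, handled with the usual half-open convention). 
Parity of crossings → even ⇒ outside.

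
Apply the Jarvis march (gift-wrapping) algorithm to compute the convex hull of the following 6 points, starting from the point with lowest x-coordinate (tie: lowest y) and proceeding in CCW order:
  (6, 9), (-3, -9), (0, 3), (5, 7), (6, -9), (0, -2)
Hull (CCW) = [(-3, -9), (6, -9), (6, 9), (0, 3)]

Jarvis march: at each step, from the current hull vertex p, select the next vertex q as the point such that every other point lies strictly to the left of (or on) the directed line p → q. (Equivalently: for every other point r, the cross product (q − p) × (r − p) ≥ 0.)
Starting point (lowest x, tie lowest y): (-3, -9). Wrap until returning to start. Resulting hull: (-3, -9), (6, -9), (6, 9), (0, 3).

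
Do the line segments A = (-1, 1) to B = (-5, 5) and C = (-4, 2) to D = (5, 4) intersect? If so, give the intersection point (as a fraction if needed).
Yes; intersection at (-26/11, 26/11) (t = 15/44 on AB, s = 2/11 on CD)

Parametrize AB as A + t(B − A) = (-1 + -4 t, 1 + 4 t) and CD as C + s(D − C) = (-4 + 9 s, 2 + 2 s). Solve the linear system for (t, s). Determinant = 44 ≠ 0, so a unique intersection of the containing lines exists. Solution: t = 15/44, s = 2/11 — both in [0, 1], so the segments cross. Intersection point: (-26/11, 26/11).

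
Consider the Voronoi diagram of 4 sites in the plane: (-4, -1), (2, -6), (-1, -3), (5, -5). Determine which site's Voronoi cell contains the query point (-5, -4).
Nearest site = (-4, -1)

The Voronoi cell of site s contains exactly those query points closer to s than to any other site. Compute squared distances from q = (-5, -4) to each site:
  (-4 − -5)² + (-1 − -4)² = 10
  (-1 − -5)² + (-3 − -4)² = 17
  (2 − -5)² + (-6 − -4)² = 53
  (5 − -5)² + (-5 − -4)² = 101
Minimum is attained by (-4, -1), so q lies in its Voronoi cell.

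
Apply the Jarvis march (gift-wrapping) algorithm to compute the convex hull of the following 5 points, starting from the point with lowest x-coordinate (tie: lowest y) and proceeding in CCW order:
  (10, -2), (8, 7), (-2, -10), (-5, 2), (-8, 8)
Hull (CCW) = [(-8, 8), (-2, -10), (10, -2), (8, 7)]

Jarvis march: at each step, from the current hull vertex p, select the next vertex q as the point such that every other point lies strictly to the left of (or on) the directed line p → q. (Equivalently: for every other point r, the cross product (q − p) × (r − p) ≥ 0.)
Starting point (lowest x, tie lowest y): (-8, 8). Wrap until returning to start. Resulting hull: (-8, 8), (-2, -10), (10, -2), (8, 7).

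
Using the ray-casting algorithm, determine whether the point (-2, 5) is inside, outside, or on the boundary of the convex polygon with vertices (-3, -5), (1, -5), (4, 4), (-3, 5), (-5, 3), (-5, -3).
The point (-2, 5) lies strictly outside the polygon

Cast a horizontal ray to the right from the query point and count how many polygon edges it crosses (each edge strictly once or zero times, handled with the usual half-open convention). 
Parity of crossings → even ⇒ outside.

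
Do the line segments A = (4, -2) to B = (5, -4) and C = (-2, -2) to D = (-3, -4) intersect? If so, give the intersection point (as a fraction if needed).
No (intersection of containing lines falls outside at least one segment)

Parametrize and solve: t = -3, s = -3. At least one of these is outside [0, 1], so the segments do not intersect.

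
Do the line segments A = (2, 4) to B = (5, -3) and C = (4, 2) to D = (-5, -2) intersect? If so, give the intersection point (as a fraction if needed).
Yes; intersection at (76/25, 118/75) (t = 26/75 on AB, s = 8/75 on CD)

Parametrize AB as A + t(B − A) = (2 + 3 t, 4 + -7 t) and CD as C + s(D − C) = (4 + -9 s, 2 + -4 s). Solve the linear system for (t, s). Determinant = 75 ≠ 0, so a unique intersection of the containing lines exists. Solution: t = 26/75, s = 8/75 — both in [0, 1], so the segments cross. Intersection point: (76/25, 118/75).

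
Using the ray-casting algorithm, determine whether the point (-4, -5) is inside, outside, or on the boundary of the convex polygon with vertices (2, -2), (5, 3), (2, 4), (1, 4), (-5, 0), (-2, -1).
The point (-4, -5) lies strictly outside the polygon

Cast a horizontal ray to the right from the query point and count how many polygon edges it crosses (each edge strictly once or zero times, handled with the usual half-open convention). 
Parity of crossings → even ⇒ outside.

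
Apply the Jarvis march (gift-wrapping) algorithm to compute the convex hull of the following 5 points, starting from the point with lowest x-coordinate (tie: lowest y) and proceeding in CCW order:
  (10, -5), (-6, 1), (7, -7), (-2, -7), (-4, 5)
Hull (CCW) = [(-6, 1), (-2, -7), (7, -7), (10, -5), (-4, 5)]

Jarvis march: at each step, from the current hull vertex p, select the next vertex q as the point such that every other point lies strictly to the left of (or on) the directed line p → q. (Equivalently: for every other point r, the cross product (q − p) × (r − p) ≥ 0.)
Starting point (lowest x, tie lowest y): (-6, 1). Wrap until returning to start. Resulting hull: (-6, 1), (-2, -7), (7, -7), (10, -5), (-4, 5).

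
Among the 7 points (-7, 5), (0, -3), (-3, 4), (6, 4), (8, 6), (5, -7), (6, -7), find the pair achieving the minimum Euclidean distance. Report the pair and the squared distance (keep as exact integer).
Pair = ((5, -7), (6, -7)); squared distance = 1

Compute all C(7, 2) = 21 pairwise squared distances (x_i − x_j)² + (y_i − y_j)². The minimum is 1, attained by the pair ((5, -7), (6, -7)).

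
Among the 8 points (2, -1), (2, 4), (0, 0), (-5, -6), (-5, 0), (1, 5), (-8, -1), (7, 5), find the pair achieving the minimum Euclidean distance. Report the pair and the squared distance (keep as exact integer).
Pair = ((2, 4), (1, 5)); squared distance = 2

Compute all C(8, 2) = 28 pairwise squared distances (x_i − x_j)² + (y_i − y_j)². The minimum is 2, attained by the pair ((2, 4), (1, 5)).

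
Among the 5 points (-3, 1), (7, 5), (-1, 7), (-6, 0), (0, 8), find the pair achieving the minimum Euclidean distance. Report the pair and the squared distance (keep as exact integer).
Pair = ((-1, 7), (0, 8)); squared distance = 2

Compute all C(5, 2) = 10 pairwise squared distances (x_i − x_j)² + (y_i − y_j)². The minimum is 2, attained by the pair ((-1, 7), (0, 8)).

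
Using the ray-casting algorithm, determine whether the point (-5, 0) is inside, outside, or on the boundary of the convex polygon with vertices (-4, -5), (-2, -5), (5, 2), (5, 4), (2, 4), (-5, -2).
The point (-5, 0) lies strictly outside the polygon

Cast a horizontal ray to the right from the query point and count how many polygon edges it crosses (each edge strictly once or zero times, handled with the usual half-open convention). 
Parity of crossings → even ⇒ outside.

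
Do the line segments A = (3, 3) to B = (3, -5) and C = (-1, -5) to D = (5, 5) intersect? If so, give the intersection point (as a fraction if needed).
Yes; intersection at (3, 5/3) (t = 1/6 on AB, s = 2/3 on CD)

Parametrize AB as A + t(B − A) = (3 + 0 t, 3 + -8 t) and CD as C + s(D − C) = (-1 + 6 s, -5 + 10 s). Solve the linear system for (t, s). Determinant = -48 ≠ 0, so a unique intersection of the containing lines exists. Solution: t = 1/6, s = 2/3 — both in [0, 1], so the segments cross. Intersection point: (3, 5/3).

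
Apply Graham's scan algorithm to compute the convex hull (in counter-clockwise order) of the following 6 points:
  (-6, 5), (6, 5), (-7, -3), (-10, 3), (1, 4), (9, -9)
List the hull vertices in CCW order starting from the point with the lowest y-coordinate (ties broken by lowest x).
Hull (CCW) = [(9, -9), (6, 5), (-6, 5), (-10, 3), (-7, -3)]

Graham scan procedure:
  1. Find the pivot p₀ = point with lowest y (tie → lowest x): (9, -9).
  2. Sort the remaining points by polar angle around p₀.
  3. Walk through sorted points, maintaining a stack; pop the top while the last three entries make a non-left turn (cross product ≤ 0).
  4. Final stack is the convex hull in CCW order: (9, -9), (6, 5), (-6, 5), (-10, 3), (-7, -3).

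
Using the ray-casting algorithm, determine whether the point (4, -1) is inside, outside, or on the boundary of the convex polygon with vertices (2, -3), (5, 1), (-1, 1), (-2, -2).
The point (4, -1) lies strictly outside the polygon

Cast a horizontal ray to the right from the query point and count how many polygon edges it crosses (each edge strictly once or zero times, handled with the usual half-open convention). 
Parity of crossings → even ⇒ outside.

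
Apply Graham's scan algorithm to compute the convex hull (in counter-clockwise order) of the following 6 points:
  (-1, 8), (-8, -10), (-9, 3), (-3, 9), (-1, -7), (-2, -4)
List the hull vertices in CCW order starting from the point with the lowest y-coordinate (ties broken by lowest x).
Hull (CCW) = [(-8, -10), (-1, -7), (-1, 8), (-3, 9), (-9, 3)]

Graham scan procedure:
  1. Find the pivot p₀ = point with lowest y (tie → lowest x): (-8, -10).
  2. Sort the remaining points by polar angle around p₀.
  3. Walk through sorted points, maintaining a stack; pop the top while the last three entries make a non-left turn (cross product ≤ 0).
  4. Final stack is the convex hull in CCW order: (-8, -10), (-1, -7), (-1, 8), (-3, 9), (-9, 3).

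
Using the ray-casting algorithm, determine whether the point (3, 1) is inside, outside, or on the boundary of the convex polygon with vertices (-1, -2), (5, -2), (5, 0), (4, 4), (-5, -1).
The point (3, 1) lies strictly inside the polygon

Cast a horizontal ray to the right from the query point and count how many polygon edges it crosses (each edge strictly once or zero times, handled with the usual half-open convention). 
Parity of crossings → odd ⇒ inside.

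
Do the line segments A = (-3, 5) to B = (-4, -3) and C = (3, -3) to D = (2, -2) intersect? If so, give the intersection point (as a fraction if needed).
No (intersection of containing lines falls outside at least one segment)

Parametrize and solve: t = 2/9, s = 56/9. At least one of these is outside [0, 1], so the segments do not intersect.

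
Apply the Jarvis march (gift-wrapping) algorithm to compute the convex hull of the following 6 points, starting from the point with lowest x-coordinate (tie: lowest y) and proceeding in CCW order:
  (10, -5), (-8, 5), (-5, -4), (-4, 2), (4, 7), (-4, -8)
Hull (CCW) = [(-8, 5), (-4, -8), (10, -5), (4, 7)]

Jarvis march: at each step, from the current hull vertex p, select the next vertex q as the point such that every other point lies strictly to the left of (or on) the directed line p → q. (Equivalently: for every other point r, the cross product (q − p) × (r − p) ≥ 0.)
Starting point (lowest x, tie lowest y): (-8, 5). Wrap until returning to start. Resulting hull: (-8, 5), (-4, -8), (10, -5), (4, 7).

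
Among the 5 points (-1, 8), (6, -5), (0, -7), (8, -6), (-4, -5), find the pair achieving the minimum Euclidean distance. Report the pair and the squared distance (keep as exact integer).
Pair = ((6, -5), (8, -6)); squared distance = 5

Compute all C(5, 2) = 10 pairwise squared distances (x_i − x_j)² + (y_i − y_j)². The minimum is 5, attained by the pair ((6, -5), (8, -6)).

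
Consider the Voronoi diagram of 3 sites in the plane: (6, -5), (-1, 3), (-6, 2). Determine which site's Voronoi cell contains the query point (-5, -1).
Nearest site = (-6, 2)

The Voronoi cell of site s contains exactly those query points closer to s than to any other site. Compute squared distances from q = (-5, -1) to each site:
  (-6 − -5)² + (2 − -1)² = 10
  (-1 − -5)² + (3 − -1)² = 32
  (6 − -5)² + (-5 − -1)² = 137
Minimum is attained by (-6, 2), so q lies in its Voronoi cell.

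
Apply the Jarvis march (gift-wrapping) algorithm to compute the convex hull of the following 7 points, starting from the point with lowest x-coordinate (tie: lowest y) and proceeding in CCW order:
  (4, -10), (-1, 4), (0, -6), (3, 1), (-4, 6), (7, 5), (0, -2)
Hull (CCW) = [(-4, 6), (0, -6), (4, -10), (7, 5)]

Jarvis march: at each step, from the current hull vertex p, select the next vertex q as the point such that every other point lies strictly to the left of (or on) the directed line p → q. (Equivalently: for every other point r, the cross product (q − p) × (r − p) ≥ 0.)
Starting point (lowest x, tie lowest y): (-4, 6). Wrap until returning to start. Resulting hull: (-4, 6), (0, -6), (4, -10), (7, 5).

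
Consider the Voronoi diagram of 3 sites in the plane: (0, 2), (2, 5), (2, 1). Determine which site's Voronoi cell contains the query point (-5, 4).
Nearest site = (0, 2)

The Voronoi cell of site s contains exactly those query points closer to s than to any other site. Compute squared distances from q = (-5, 4) to each site:
  (0 − -5)² + (2 − 4)² = 29
  (2 − -5)² + (5 − 4)² = 50
  (2 − -5)² + (1 − 4)² = 58
Minimum is attained by (0, 2), so q lies in its Voronoi cell.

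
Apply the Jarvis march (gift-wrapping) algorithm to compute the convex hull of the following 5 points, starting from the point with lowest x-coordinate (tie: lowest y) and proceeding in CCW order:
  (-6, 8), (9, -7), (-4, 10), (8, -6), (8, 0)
Hull (CCW) = [(-6, 8), (9, -7), (8, 0), (-4, 10)]

Jarvis march: at each step, from the current hull vertex p, select the next vertex q as the point such that every other point lies strictly to the left of (or on) the directed line p → q. (Equivalently: for every other point r, the cross product (q − p) × (r − p) ≥ 0.)
Starting point (lowest x, tie lowest y): (-6, 8). Wrap until returning to start. Resulting hull: (-6, 8), (9, -7), (8, 0), (-4, 10).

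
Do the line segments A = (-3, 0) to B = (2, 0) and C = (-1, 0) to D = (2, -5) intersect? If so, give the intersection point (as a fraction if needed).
Yes; intersection at (-1, 0) (t = 2/5 on AB, s = 0 on CD)

Parametrize AB as A + t(B − A) = (-3 + 5 t, 0 + 0 t) and CD as C + s(D − C) = (-1 + 3 s, 0 + -5 s). Solve the linear system for (t, s). Determinant = 25 ≠ 0, so a unique intersection of the containing lines exists. Solution: t = 2/5, s = 0 — both in [0, 1], so the segments cross. Intersection point: (-1, 0).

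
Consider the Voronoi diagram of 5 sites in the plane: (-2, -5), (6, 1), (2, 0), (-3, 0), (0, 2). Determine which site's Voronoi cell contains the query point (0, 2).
Nearest site = (0, 2)

The Voronoi cell of site s contains exactly those query points closer to s than to any other site. Compute squared distances from q = (0, 2) to each site:
  (0 − 0)² + (2 − 2)² = 0
  (2 − 0)² + (0 − 2)² = 8
  (-3 − 0)² + (0 − 2)² = 13
  (6 − 0)² + (1 − 2)² = 37
  (-2 − 0)² + (-5 − 2)² = 53
Minimum is attained by (0, 2), so q lies in its Voronoi cell.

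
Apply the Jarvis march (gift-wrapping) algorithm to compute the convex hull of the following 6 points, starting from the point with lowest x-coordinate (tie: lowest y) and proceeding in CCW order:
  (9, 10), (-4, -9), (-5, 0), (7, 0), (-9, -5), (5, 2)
Hull (CCW) = [(-9, -5), (-4, -9), (7, 0), (9, 10), (-5, 0)]

Jarvis march: at each step, from the current hull vertex p, select the next vertex q as the point such that every other point lies strictly to the left of (or on) the directed line p → q. (Equivalently: for every other point r, the cross product (q − p) × (r − p) ≥ 0.)
Starting point (lowest x, tie lowest y): (-9, -5). Wrap until returning to start. Resulting hull: (-9, -5), (-4, -9), (7, 0), (9, 10), (-5, 0).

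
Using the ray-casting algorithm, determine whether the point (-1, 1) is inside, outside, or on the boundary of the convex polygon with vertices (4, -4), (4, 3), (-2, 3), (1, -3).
The point (-1, 1) lies on the polygon boundary

Boundary check: the query satisfies the collinearity and bounding-box conditions for some polygon edge, so it lies exactly on the boundary.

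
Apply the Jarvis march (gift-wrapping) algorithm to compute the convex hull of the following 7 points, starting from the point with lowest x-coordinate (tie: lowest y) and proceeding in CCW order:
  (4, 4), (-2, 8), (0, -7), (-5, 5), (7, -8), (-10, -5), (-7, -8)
Hull (CCW) = [(-10, -5), (-7, -8), (7, -8), (4, 4), (-2, 8), (-5, 5)]

Jarvis march: at each step, from the current hull vertex p, select the next vertex q as the point such that every other point lies strictly to the left of (or on) the directed line p → q. (Equivalently: for every other point r, the cross product (q − p) × (r − p) ≥ 0.)
Starting point (lowest x, tie lowest y): (-10, -5). Wrap until returning to start. Resulting hull: (-10, -5), (-7, -8), (7, -8), (4, 4), (-2, 8), (-5, 5).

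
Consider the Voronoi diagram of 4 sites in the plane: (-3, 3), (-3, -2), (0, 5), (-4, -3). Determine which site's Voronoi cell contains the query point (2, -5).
Nearest site = (-3, -2)

The Voronoi cell of site s contains exactly those query points closer to s than to any other site. Compute squared distances from q = (2, -5) to each site:
  (-3 − 2)² + (-2 − -5)² = 34
  (-4 − 2)² + (-3 − -5)² = 40
  (-3 − 2)² + (3 − -5)² = 89
  (0 − 2)² + (5 − -5)² = 104
Minimum is attained by (-3, -2), so q lies in its Voronoi cell.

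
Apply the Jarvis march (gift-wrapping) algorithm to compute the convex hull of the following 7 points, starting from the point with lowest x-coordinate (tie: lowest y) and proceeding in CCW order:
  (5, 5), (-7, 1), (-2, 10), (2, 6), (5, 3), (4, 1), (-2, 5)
Hull (CCW) = [(-7, 1), (4, 1), (5, 3), (5, 5), (-2, 10)]

Jarvis march: at each step, from the current hull vertex p, select the next vertex q as the point such that every other point lies strictly to the left of (or on) the directed line p → q. (Equivalently: for every other point r, the cross product (q − p) × (r − p) ≥ 0.)
Starting point (lowest x, tie lowest y): (-7, 1). Wrap until returning to start. Resulting hull: (-7, 1), (4, 1), (5, 3), (5, 5), (-2, 10).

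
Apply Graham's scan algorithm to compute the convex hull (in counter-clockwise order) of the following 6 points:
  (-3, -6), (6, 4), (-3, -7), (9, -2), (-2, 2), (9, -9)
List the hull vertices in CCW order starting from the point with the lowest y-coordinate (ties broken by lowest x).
Hull (CCW) = [(9, -9), (9, -2), (6, 4), (-2, 2), (-3, -6), (-3, -7)]

Graham scan procedure:
  1. Find the pivot p₀ = point with lowest y (tie → lowest x): (9, -9).
  2. Sort the remaining points by polar angle around p₀.
  3. Walk through sorted points, maintaining a stack; pop the top while the last three entries make a non-left turn (cross product ≤ 0).
  4. Final stack is the convex hull in CCW order: (9, -9), (9, -2), (6, 4), (-2, 2), (-3, -6), (-3, -7).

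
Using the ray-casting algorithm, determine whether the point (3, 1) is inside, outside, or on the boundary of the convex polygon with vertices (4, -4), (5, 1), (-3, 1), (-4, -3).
The point (3, 1) lies on the polygon boundary

Boundary check: the query satisfies the collinearity and bounding-box conditions for some polygon edge, so it lies exactly on the boundary.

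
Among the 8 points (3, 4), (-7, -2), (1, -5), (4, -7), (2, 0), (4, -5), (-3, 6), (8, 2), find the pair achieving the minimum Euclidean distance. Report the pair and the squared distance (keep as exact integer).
Pair = ((4, -7), (4, -5)); squared distance = 4

Compute all C(8, 2) = 28 pairwise squared distances (x_i − x_j)² + (y_i − y_j)². The minimum is 4, attained by the pair ((4, -7), (4, -5)).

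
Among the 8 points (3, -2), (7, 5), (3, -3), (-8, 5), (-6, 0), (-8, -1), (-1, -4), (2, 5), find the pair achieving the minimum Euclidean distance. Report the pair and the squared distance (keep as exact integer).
Pair = ((3, -2), (3, -3)); squared distance = 1

Compute all C(8, 2) = 28 pairwise squared distances (x_i − x_j)² + (y_i − y_j)². The minimum is 1, attained by the pair ((3, -2), (3, -3)).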